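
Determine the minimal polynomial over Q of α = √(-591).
m_α(x) = x^2 + 591

α satisfies α^2 + 591 = 0, so x^2 + 591 annihilates α. Since d = -591 is squarefree and ≠ 1, it is not a perfect square in Q, so x^2 + 591 has no rational root and is therefore irreducible over Q (a degree-2 polynomial over a field is irreducible iff it has no root). Hence m_α(x) = x^2 + 591.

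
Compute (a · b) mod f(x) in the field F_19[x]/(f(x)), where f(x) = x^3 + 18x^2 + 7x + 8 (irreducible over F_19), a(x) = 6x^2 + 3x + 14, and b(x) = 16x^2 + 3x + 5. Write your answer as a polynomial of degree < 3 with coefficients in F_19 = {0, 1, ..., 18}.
a · b ≡ 17x + 9 (mod f(x))

Multiply in F_19[x]: a(x)·b(x) = (6x^2 + 3x + 14)·(16x^2 + 3x + 5) = x^4 + 9x^3 + 16x^2 + 13. This has degree ≥ 3, so divide by f(x) over F_19: x^4 + 9x^3 + 16x^2 + 13 = (x + 10)·(x^3 + 18x^2 + 7x + 8) + (17x + 9). Hence a·b ≡ 17x + 9 (mod f). (F_19[x]/(f) is a field with 19^3 = 6859 elements since f is irreducible of degree 3.)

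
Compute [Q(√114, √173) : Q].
[Q(√114, √173) : Q] = 4

[Q(√114):Q] = 2 (min poly x^2 - 114, irreducible since 114 is squarefree > 1). For the top step, suppose √173 ∈ Q(√114), say √173 = c + d√114 with c, d ∈ Q. Squaring: 173 = c^2 + 114d^2 + 2cd√114. Since √114 ∉ Q this forces 2cd = 0. If d = 0 then √173 = c ∈ Q, contradicting 173 squarefree > 1. If c = 0 then 173 = 114d^2, so 114·173 = (114d)^2 is a perfect square in Q — but 114·173 = 19722 is not a perfect square (since 114 and 173 are distinct squarefree integers). Contradiction. Hence √173 ∉ Q(√114), so x^2 - 173 stays irreducible over Q(√114) and [Q(√114, √173) : Q(√114)] = 2. By the tower law, [Q(√114, √173) : Q] = 2 · 2 = 4.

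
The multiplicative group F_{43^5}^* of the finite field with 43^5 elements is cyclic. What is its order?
|F_{43^5}^*| = 147008442

F_{43^5} has 43^5 = 147008443 elements; its multiplicative group consists of all nonzero elements, so |F_{43^5}^*| = 147008443 - 1 = 147008442. (It is cyclic since any finite subgroup of the multiplicative group of a field is cyclic.)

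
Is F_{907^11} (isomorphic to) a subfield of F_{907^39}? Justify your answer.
No: F_{907^11} is not a subfield of F_{907^39}

F_{p^m} embeds in F_{p^n} iff m | n. Here 11 ∤ 39 (since 39 = 3·11 + 6 with remainder 6 ≠ 0), so F_{907^11} is not a subfield of F_{907^39}. Equivalently: if it were, the tower law would give 11 = [F_{907^11}:F_907] dividing [F_{907^39}:F_907] = 39, contradiction.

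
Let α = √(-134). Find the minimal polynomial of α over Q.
m_α(x) = x^2 + 134

α satisfies α^2 + 134 = 0, so x^2 + 134 annihilates α. Since d = -134 is squarefree and ≠ 1, it is not a perfect square in Q, so x^2 + 134 has no rational root and is therefore irreducible over Q (a degree-2 polynomial over a field is irreducible iff it has no root). Hence m_α(x) = x^2 + 134.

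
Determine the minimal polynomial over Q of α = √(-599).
m_α(x) = x^2 + 599

α satisfies α^2 + 599 = 0, so x^2 + 599 annihilates α. Since d = -599 is squarefree and ≠ 1, it is not a perfect square in Q, so x^2 + 599 has no rational root and is therefore irreducible over Q (a degree-2 polynomial over a field is irreducible iff it has no root). Hence m_α(x) = x^2 + 599.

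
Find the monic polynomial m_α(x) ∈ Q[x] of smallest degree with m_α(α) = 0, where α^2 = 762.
m_α(x) = x^2 - 762

α satisfies α^2 - 762 = 0, so x^2 - 762 annihilates α. Since d = 762 is squarefree and ≠ 1, it is not a perfect square in Q, so x^2 - 762 has no rational root and is therefore irreducible over Q (a degree-2 polynomial over a field is irreducible iff it has no root). Hence m_α(x) = x^2 - 762.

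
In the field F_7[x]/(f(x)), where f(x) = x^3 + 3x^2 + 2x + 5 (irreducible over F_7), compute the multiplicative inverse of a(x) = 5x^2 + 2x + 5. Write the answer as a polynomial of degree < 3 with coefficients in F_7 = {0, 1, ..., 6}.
a(x)^(-1) ≡ 5x^2 + 1 (mod f(x))

Since f is irreducible over F_7, F_7[x]/(f) is a field and a(x) ≠ 0 has an inverse. Apply the extended Euclidean algorithm to f(x) and a(x) in F_7[x]: f(x) = (3x + 5)·a(x) + (5x + 1);  a(x) = (x + 3)·(5x + 1) + (2). The last nonzero remainder is the constant 2 = gcd(f, a) in F_7. Back-substituting through the division chain expresses 2 = s(x)·a(x) + t(x)·f(x) with s(x) ≡ 3x^2 + 2 (mod f), so (3x^2 + 2)·a(x) ≡ 2 (mod f). Multiplying by 2^(-1) ≡ 4 in F_7 gives a(x)^(-1) ≡ 4·(3x^2 + 2) ≡ 5x^2 + 1 (mod f). Check: (5x^2 + 2x + 5)·(5x^2 + 1) = 4x^4 + 3x^3 + 2x^2 + 2x + 5 ≡ 1 (mod x^3 + 3x^2 + 2x + 5).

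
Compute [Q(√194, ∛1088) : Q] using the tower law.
[Q(√194, ∛1088) : Q] = 6

Let L = Q(√194, ∛1088). Since Q(√194) ⊂ L and [Q(√194):Q] = 2, the tower law gives 2 | [L:Q]. Likewise Q(∛1088) ⊂ L with [Q(∛1088):Q] = 3 (because 1088 is not a perfect cube), so 3 | [L:Q]. As gcd(2,3) = 1, [L:Q] is divisible by 6. Conversely L is generated over Q by √194 and ∛1088, so [L:Q] ≤ 2·3 = 6. Therefore [Q(√194, ∛1088) : Q] = 6.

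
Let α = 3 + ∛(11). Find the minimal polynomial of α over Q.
m_α(x) = x^3 - 9x^2 + 27x - 38

Set β = α - 3 = ∛(11), so β^3 = 11. Then (α - 3)^3 - 11 = 0, i.e. α is a root of g(x) = (x - 3)^3 - 11 = x^3 - 9x^2 + 27x - 38. Since g(x) = h(x - 3) where h(x) = x^3 - 11, and h is irreducible over Q (because 11 is not a perfect cube, so h has no rational root, and a monic cubic with no rational root is irreducible), g is also irreducible (irreducibility is preserved under the substitution x → x - 3). Hence m_α(x) = x^3 - 9x^2 + 27x - 38.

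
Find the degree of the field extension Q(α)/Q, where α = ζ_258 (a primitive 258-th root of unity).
[Q(α):Q] = 84

The minimal polynomial of ζ_258 over Q is the 258-th cyclotomic polynomial Φ_258(x), which is irreducible over Q and has degree φ(258) = 84. Hence [Q(α):Q] = φ(258) = 84.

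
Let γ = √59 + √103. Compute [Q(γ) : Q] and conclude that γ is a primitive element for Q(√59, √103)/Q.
[Q(γ) : Q] = 4 (equivalently, Q(γ) = Q(√59, √103))

Obviously Q(γ) ⊆ Q(√59, √103), and [Q(√59, √103):Q] = 4 (since 59, 103 are distinct squarefree integers > 1 with 6077 not a perfect square). To show equality we compute the minimal polynomial of γ. From γ = √59 + √103: γ^2 = 59 + 2√(6077) + 103 = 162 + 2√(6077), so γ^2 - 162 = 2√(6077); squaring, (γ^2 - 162)^2 = 4·6077, i.e. γ^4 - 324γ^2 + 26244 - 24308 = 0, i.e. γ^4 - 324γ^2 + 1936 = 0. So γ is a root of x^4 - 324x^2 + 1936. This polynomial is irreducible over Q: it has no rational root (each ±√59 ± √103 is irrational), and any factorization into two quadratics over Q would force √(6077) ∈ Q (pairing opposite roots) or √59, √103 ∈ Q (other pairings), all impossible. Hence [Q(γ):Q] = 4 = [Q(√59, √103):Q], so Q(γ) = Q(√59, √103).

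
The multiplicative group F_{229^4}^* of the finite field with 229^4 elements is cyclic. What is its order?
|F_{229^4}^*| = 2750058480

F_{229^4} has 229^4 = 2750058481 elements; its multiplicative group consists of all nonzero elements, so |F_{229^4}^*| = 2750058481 - 1 = 2750058480. (It is cyclic since any finite subgroup of the multiplicative group of a field is cyclic.)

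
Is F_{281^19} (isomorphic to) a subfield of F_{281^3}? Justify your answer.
No: F_{281^19} is not a subfield of F_{281^3}

F_{p^m} embeds in F_{p^n} iff m | n. Here 19 ∤ 3 (since 3 = 0·19 + 3 with remainder 3 ≠ 0), so F_{281^19} is not a subfield of F_{281^3}. Equivalently: if it were, the tower law would give 19 = [F_{281^19}:F_281] dividing [F_{281^3}:F_281] = 3, contradiction.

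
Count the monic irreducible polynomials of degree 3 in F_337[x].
There are 12757472 monic irreducible polynomials of degree 3 over F_337

Each element of F_{337^3} that lies in no proper subfield is a root of exactly one monic irreducible of degree 3 over F_337, and each such polynomial has 3 distinct roots in F_{337^3}. By Möbius inversion the count is N_337(3) = (1/3) Σ_{d|3} μ(3/d) · 337^d = (1/3)(μ(3)·337^1 + μ(1)·337^3) = 38272416/3 = 12757472.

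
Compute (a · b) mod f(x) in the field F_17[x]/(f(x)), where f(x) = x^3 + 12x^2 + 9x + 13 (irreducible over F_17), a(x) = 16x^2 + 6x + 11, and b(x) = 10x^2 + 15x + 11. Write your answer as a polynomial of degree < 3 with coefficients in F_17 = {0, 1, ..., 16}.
a · b ≡ 16x^2 + 15x + 16 (mod f(x))

Multiply in F_17[x]: a(x)·b(x) = (16x^2 + 6x + 11)·(10x^2 + 15x + 11) = 7x^4 + 11x^3 + 2x^2 + 10x + 2. This has degree ≥ 3, so divide by f(x) over F_17: 7x^4 + 11x^3 + 2x^2 + 10x + 2 = (7x + 12)·(x^3 + 12x^2 + 9x + 13) + (16x^2 + 15x + 16). Hence a·b ≡ 16x^2 + 15x + 16 (mod f). (F_17[x]/(f) is a field with 17^3 = 4913 elements since f is irreducible of degree 3.)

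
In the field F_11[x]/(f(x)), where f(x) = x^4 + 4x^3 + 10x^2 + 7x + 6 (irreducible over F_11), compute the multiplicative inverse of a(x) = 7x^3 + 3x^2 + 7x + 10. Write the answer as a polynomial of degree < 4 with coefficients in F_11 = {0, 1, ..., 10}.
a(x)^(-1) ≡ 4x^3 + x^2 + 8x + 3 (mod f(x))

Since f is irreducible over F_11, F_11[x]/(f) is a field and a(x) ≠ 0 has an inverse. Apply the extended Euclidean algorithm to f(x) and a(x) in F_11[x]: f(x) = (8x + 5)·a(x) + (5x^2 + 2x);  a(x) = (8x + 4)·(5x^2 + 2x) + (10x + 10);  (5x^2 + 2x) = (6x + 3)·(10x + 10) + (3). The last nonzero remainder is the constant 3 = gcd(f, a) in F_11. Back-substituting through the division chain expresses 3 = s(x)·a(x) + t(x)·f(x) with s(x) ≡ x^3 + 3x^2 + 2x + 9 (mod f), so (x^3 + 3x^2 + 2x + 9)·a(x) ≡ 3 (mod f). Multiplying by 3^(-1) ≡ 4 in F_11 gives a(x)^(-1) ≡ 4·(x^3 + 3x^2 + 2x + 9) ≡ 4x^3 + x^2 + 8x + 3 (mod f). Check: (7x^3 + 3x^2 + 7x + 10)·(4x^3 + x^2 + 8x + 3) = 6x^6 + 8x^5 + 10x^4 + 4x^3 + 9x^2 + 2x + 8 ≡ 1 (mod x^4 + 4x^3 + 10x^2 + 7x + 6).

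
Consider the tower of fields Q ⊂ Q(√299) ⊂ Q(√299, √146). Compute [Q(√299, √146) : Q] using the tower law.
[Q(√299, √146) : Q] = 4

[Q(√299):Q] = 2 (min poly x^2 - 299, irreducible since 299 is squarefree > 1). For the top step, suppose √146 ∈ Q(√299), say √146 = c + d√299 with c, d ∈ Q. Squaring: 146 = c^2 + 299d^2 + 2cd√299. Since √299 ∉ Q this forces 2cd = 0. If d = 0 then √146 = c ∈ Q, contradicting 146 squarefree > 1. If c = 0 then 146 = 299d^2, so 299·146 = (299d)^2 is a perfect square in Q — but 299·146 = 43654 is not a perfect square (since 299 and 146 are distinct squarefree integers). Contradiction. Hence √146 ∉ Q(√299), so x^2 - 146 stays irreducible over Q(√299) and [Q(√299, √146) : Q(√299)] = 2. By the tower law, [Q(√299, √146) : Q] = 2 · 2 = 4.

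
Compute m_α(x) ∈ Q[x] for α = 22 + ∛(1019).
m_α(x) = x^3 - 66x^2 + 1452x - 11667

Set β = α - 22 = ∛(1019), so β^3 = 1019. Then (α - 22)^3 - 1019 = 0, i.e. α is a root of g(x) = (x - 22)^3 - 1019 = x^3 - 66x^2 + 1452x - 11667. Since g(x) = h(x - 22) where h(x) = x^3 - 1019, and h is irreducible over Q (because 1019 is not a perfect cube, so h has no rational root, and a monic cubic with no rational root is irreducible), g is also irreducible (irreducibility is preserved under the substitution x → x - 22). Hence m_α(x) = x^3 - 66x^2 + 1452x - 11667.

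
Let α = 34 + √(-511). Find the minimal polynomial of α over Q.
m_α(x) = x^2 - 68x + 1667

From α - 34 = √(-511), squaring gives (α - 34)^2 = -511, i.e. α^2 - 68α + 1156 = -511, so α^2 - 68α + 1667 = 0. The discriminant of x^2 - 68x + 1667 is (-68)^2 - 4·(1667) = 4624 - 6668 = -2044, and 4·(-511) is not a perfect square in Q since -511 is squarefree and ≠ 1. Hence x^2 - 68x + 1667 is irreducible over Q and is the minimal polynomial of α.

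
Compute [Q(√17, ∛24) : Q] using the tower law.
[Q(√17, ∛24) : Q] = 6

Let L = Q(√17, ∛24). Since Q(√17) ⊂ L and [Q(√17):Q] = 2, the tower law gives 2 | [L:Q]. Likewise Q(∛24) ⊂ L with [Q(∛24):Q] = 3 (because 24 is not a perfect cube), so 3 | [L:Q]. As gcd(2,3) = 1, [L:Q] is divisible by 6. Conversely L is generated over Q by √17 and ∛24, so [L:Q] ≤ 2·3 = 6. Therefore [Q(√17, ∛24) : Q] = 6.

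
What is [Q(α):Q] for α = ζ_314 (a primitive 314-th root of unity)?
[Q(α):Q] = 156

The minimal polynomial of ζ_314 over Q is the 314-th cyclotomic polynomial Φ_314(x), which is irreducible over Q and has degree φ(314) = 156. Hence [Q(α):Q] = φ(314) = 156.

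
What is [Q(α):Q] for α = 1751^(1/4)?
[Q(α):Q] = 4

α is a root of x^4 - 1751. By Eisenstein's criterion at the prime p = 17 (which divides the constant term 1751 but p^2 = 289 does not, since 1751 is squarefree), x^4 - 1751 is irreducible over Q. Hence [Q(α):Q] = 4.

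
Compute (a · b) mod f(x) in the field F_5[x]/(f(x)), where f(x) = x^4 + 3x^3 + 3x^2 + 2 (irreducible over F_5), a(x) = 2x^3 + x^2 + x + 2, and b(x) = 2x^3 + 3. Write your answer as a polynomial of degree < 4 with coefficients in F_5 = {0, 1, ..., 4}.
a · b ≡ 3x + 1 (mod f(x))

Multiply in F_5[x]: a(x)·b(x) = (2x^3 + x^2 + x + 2)·(2x^3 + 3) = 4x^6 + 2x^5 + 2x^4 + 3x^2 + 3x + 1. This has degree ≥ 4, so divide by f(x) over F_5: 4x^6 + 2x^5 + 2x^4 + 3x^2 + 3x + 1 = (4x^2)·(x^4 + 3x^3 + 3x^2 + 2) + (3x + 1). Hence a·b ≡ 3x + 1 (mod f). (F_5[x]/(f) is a field with 5^4 = 625 elements since f is irreducible of degree 4.)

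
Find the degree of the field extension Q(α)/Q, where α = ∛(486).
[Q(α):Q] = 3

The minimal polynomial of α is x^3 - 486, irreducible over Q since 486 is not a perfect cube (so x^3 - 486 has no rational root). Hence [Q(α):Q] = deg(m_α) = 3.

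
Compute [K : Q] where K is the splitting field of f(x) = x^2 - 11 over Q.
[K : Q] = 2

f(x) = x^2 - 11 factors as (x - √11)(x + √11). The splitting field is K = Q(√11). Since 11 is squarefree and > 1, it is not a perfect square, so x^2 - 11 is irreducible over Q and [Q(√11) : Q] = 2. Hence [K : Q] = 2.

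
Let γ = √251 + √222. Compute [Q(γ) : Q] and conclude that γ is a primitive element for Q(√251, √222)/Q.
[Q(γ) : Q] = 4 (equivalently, Q(γ) = Q(√251, √222))

Obviously Q(γ) ⊆ Q(√251, √222), and [Q(√251, √222):Q] = 4 (since 251, 222 are distinct squarefree integers > 1 with 55722 not a perfect square). To show equality we compute the minimal polynomial of γ. From γ = √251 + √222: γ^2 = 251 + 2√(55722) + 222 = 473 + 2√(55722), so γ^2 - 473 = 2√(55722); squaring, (γ^2 - 473)^2 = 4·55722, i.e. γ^4 - 946γ^2 + 223729 - 222888 = 0, i.e. γ^4 - 946γ^2 + 841 = 0. So γ is a root of x^4 - 946x^2 + 841. This polynomial is irreducible over Q: it has no rational root (each ±√251 ± √222 is irrational), and any factorization into two quadratics over Q would force √(55722) ∈ Q (pairing opposite roots) or √251, √222 ∈ Q (other pairings), all impossible. Hence [Q(γ):Q] = 4 = [Q(√251, √222):Q], so Q(γ) = Q(√251, √222).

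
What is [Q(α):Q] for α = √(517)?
[Q(α):Q] = 2

[Q(α):Q] equals the degree of the minimal polynomial of α. Here α^2 = 517 and x^2 - 517 is irreducible (d = 517 is squarefree, ≠ 1, hence not a square), so deg(m_α) = 2. Thus [Q(α):Q] = 2.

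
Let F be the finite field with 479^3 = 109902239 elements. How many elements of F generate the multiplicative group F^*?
There are φ(109902238) = 53438616 primitive elements

F_q^* is cyclic of order q - 1 = 109902238. A cyclic group of order m has exactly φ(m) generators. Here m = 109902238 = 2 · 43 · 239 · 5347, so the number of primitive elements is φ(109902238) = 53438616.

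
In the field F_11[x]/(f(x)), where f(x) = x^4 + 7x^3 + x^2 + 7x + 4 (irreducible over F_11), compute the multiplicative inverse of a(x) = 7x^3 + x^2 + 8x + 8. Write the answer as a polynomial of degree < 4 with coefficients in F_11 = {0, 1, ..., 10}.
a(x)^(-1) ≡ 7x^3 + 3x^2 + 3x + 3 (mod f(x))

Since f is irreducible over F_11, F_11[x]/(f) is a field and a(x) ≠ 0 has an inverse. Apply the extended Euclidean algorithm to f(x) and a(x) in F_11[x]: f(x) = (8x + 3)·a(x) + (7x + 2);  a(x) = (x^2 + 3x + 5)·(7x + 2) + (9). The last nonzero remainder is the constant 9 = gcd(f, a) in F_11. Back-substituting through the division chain expresses 9 = s(x)·a(x) + t(x)·f(x) with s(x) ≡ 8x^3 + 5x^2 + 5x + 5 (mod f), so (8x^3 + 5x^2 + 5x + 5)·a(x) ≡ 9 (mod f). Multiplying by 9^(-1) ≡ 5 in F_11 gives a(x)^(-1) ≡ 5·(8x^3 + 5x^2 + 5x + 5) ≡ 7x^3 + 3x^2 + 3x + 3 (mod f). Check: (7x^3 + x^2 + 8x + 8)·(7x^3 + 3x^2 + 3x + 3) = 5x^6 + 6x^5 + 3x^4 + 5x^3 + 7x^2 + 4x + 2 ≡ 1 (mod x^4 + 7x^3 + x^2 + 7x + 4).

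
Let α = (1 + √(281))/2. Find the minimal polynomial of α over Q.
m_α(x) = x^2 - x - 70

From 2α - 1 = √(281), squaring gives (2α - 1)^2 = 281, i.e. 4α^2 - 4α + 1 = 281, so α^2 - α + (1 - 281)/4 = 0. Since 281 ≡ 1 (mod 4), (1 - 281)/4 = -70 ∈ Z. The polynomial x^2 - x - 70 has discriminant 1 - 4·(-70) = 281, which is not a perfect square in Q (d = 281 is squarefree and ≠ 1), so x^2 - x - 70 is irreducible over Q. It is the minimal polynomial of α.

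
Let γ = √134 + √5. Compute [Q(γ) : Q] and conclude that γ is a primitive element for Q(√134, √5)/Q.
[Q(γ) : Q] = 4 (equivalently, Q(γ) = Q(√134, √5))

Obviously Q(γ) ⊆ Q(√134, √5), and [Q(√134, √5):Q] = 4 (since 134, 5 are distinct squarefree integers > 1 with 670 not a perfect square). To show equality we compute the minimal polynomial of γ. From γ = √134 + √5: γ^2 = 134 + 2√(670) + 5 = 139 + 2√(670), so γ^2 - 139 = 2√(670); squaring, (γ^2 - 139)^2 = 4·670, i.e. γ^4 - 278γ^2 + 19321 - 2680 = 0, i.e. γ^4 - 278γ^2 + 16641 = 0. So γ is a root of x^4 - 278x^2 + 16641. This polynomial is irreducible over Q: it has no rational root (each ±√134 ± √5 is irrational), and any factorization into two quadratics over Q would force √(670) ∈ Q (pairing opposite roots) or √134, √5 ∈ Q (other pairings), all impossible. Hence [Q(γ):Q] = 4 = [Q(√134, √5):Q], so Q(γ) = Q(√134, √5).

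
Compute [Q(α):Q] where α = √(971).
[Q(α):Q] = 2

[Q(α):Q] equals the degree of the minimal polynomial of α. Here α^2 = 971 and x^2 - 971 is irreducible (d = 971 is squarefree, ≠ 1, hence not a square), so deg(m_α) = 2. Thus [Q(α):Q] = 2.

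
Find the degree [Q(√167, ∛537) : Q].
[Q(√167, ∛537) : Q] = 6

Let L = Q(√167, ∛537). Since Q(√167) ⊂ L and [Q(√167):Q] = 2, the tower law gives 2 | [L:Q]. Likewise Q(∛537) ⊂ L with [Q(∛537):Q] = 3 (because 537 is not a perfect cube), so 3 | [L:Q]. As gcd(2,3) = 1, [L:Q] is divisible by 6. Conversely L is generated over Q by √167 and ∛537, so [L:Q] ≤ 2·3 = 6. Therefore [Q(√167, ∛537) : Q] = 6.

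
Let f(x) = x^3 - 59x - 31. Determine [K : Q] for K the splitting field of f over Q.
[K : Q] = 6

By the rational root test, any rational root of the monic integer polynomial f(x) = x^3 - 59x - 31 must be an integer dividing the constant term -31, i.e. one of ±{1, 31}. Evaluating: f(1) = -89, f(-1) = 27, f(31) = 27931, f(-31) = -27993; none is 0, so f has no rational root and is therefore irreducible over Q (a cubic with no linear factor over a field is irreducible). For an irreducible cubic, the Galois group is A_3 or S_3 according as the discriminant disc(f) = -4a^3 - 27b^2 = -4·(-59)^3 - 27·(-31)^2 = 795569 is or is not a square in Q. Here disc(f) = 795569 is not a perfect square in Q, so the Galois group of f over Q is not contained in A_3 and must be all of S_3. The splitting field has degree |S_3| = 6 over Q, so [K : Q] = 6.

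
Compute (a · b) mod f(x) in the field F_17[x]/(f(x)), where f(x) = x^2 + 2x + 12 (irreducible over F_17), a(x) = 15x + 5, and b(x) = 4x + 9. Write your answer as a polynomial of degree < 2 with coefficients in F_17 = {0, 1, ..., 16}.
a · b ≡ x + 5 (mod f(x))

Multiply in F_17[x]: a(x)·b(x) = (15x + 5)·(4x + 9) = 9x^2 + 2x + 11. This has degree ≥ 2, so divide by f(x) over F_17: 9x^2 + 2x + 11 = (9)·(x^2 + 2x + 12) + (x + 5). Hence a·b ≡ x + 5 (mod f). (F_17[x]/(f) is a field with 17^2 = 289 elements since f is irreducible of degree 2.)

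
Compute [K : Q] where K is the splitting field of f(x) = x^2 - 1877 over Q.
[K : Q] = 2

f(x) = x^2 - 1877 factors as (x - √1877)(x + √1877). The splitting field is K = Q(√1877). Since 1877 is squarefree and > 1, it is not a perfect square, so x^2 - 1877 is irreducible over Q and [Q(√1877) : Q] = 2. Hence [K : Q] = 2.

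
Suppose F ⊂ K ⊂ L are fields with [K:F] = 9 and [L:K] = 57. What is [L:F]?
[L:F] = 513

The tower law says that for any tower of field extensions F ⊂ K ⊂ L with finite degrees, [L:F] = [L:K] · [K:F]. Here this gives [L:F] = 57 · 9 = 513.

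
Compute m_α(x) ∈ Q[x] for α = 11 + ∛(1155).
m_α(x) = x^3 - 33x^2 + 363x - 2486

Set β = α - 11 = ∛(1155), so β^3 = 1155. Then (α - 11)^3 - 1155 = 0, i.e. α is a root of g(x) = (x - 11)^3 - 1155 = x^3 - 33x^2 + 363x - 2486. Since g(x) = h(x - 11) where h(x) = x^3 - 1155, and h is irreducible over Q (because 1155 is not a perfect cube, so h has no rational root, and a monic cubic with no rational root is irreducible), g is also irreducible (irreducibility is preserved under the substitution x → x - 11). Hence m_α(x) = x^3 - 33x^2 + 363x - 2486.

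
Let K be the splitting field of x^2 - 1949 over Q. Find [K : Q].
[K : Q] = 2

f(x) = x^2 - 1949 factors as (x - √1949)(x + √1949). The splitting field is K = Q(√1949). Since 1949 is squarefree and > 1, it is not a perfect square, so x^2 - 1949 is irreducible over Q and [Q(√1949) : Q] = 2. Hence [K : Q] = 2.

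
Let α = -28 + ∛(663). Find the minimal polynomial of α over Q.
m_α(x) = x^3 + 84x^2 + 2352x + 21289

Set β = α + 28 = ∛(663), so β^3 = 663. Then (α + 28)^3 - 663 = 0, i.e. α is a root of g(x) = (x + 28)^3 - 663 = x^3 + 84x^2 + 2352x + 21289. Since g(x) = h(x + 28) where h(x) = x^3 - 663, and h is irreducible over Q (because 663 is not a perfect cube, so h has no rational root, and a monic cubic with no rational root is irreducible), g is also irreducible (irreducibility is preserved under the substitution x → x + 28). Hence m_α(x) = x^3 + 84x^2 + 2352x + 21289.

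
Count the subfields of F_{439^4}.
F_{439^4} has 3 subfields

The subfields of F_{p^n} are exactly the fields F_{p^d} for d | n (each is the fixed field of the unique index-d subgroup of Gal(F_{p^n}/F_p) ≅ Z/nZ). The divisors of n = 4 are {1, 2, 4}, giving 3 subfields: F_{439^1}, F_{439^2}, F_{439^4}.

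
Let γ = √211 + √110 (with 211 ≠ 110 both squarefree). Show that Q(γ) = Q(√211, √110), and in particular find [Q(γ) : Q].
[Q(γ) : Q] = 4 (equivalently, Q(γ) = Q(√211, √110))

Obviously Q(γ) ⊆ Q(√211, √110), and [Q(√211, √110):Q] = 4 (since 211, 110 are distinct squarefree integers > 1 with 23210 not a perfect square). To show equality we compute the minimal polynomial of γ. From γ = √211 + √110: γ^2 = 211 + 2√(23210) + 110 = 321 + 2√(23210), so γ^2 - 321 = 2√(23210); squaring, (γ^2 - 321)^2 = 4·23210, i.e. γ^4 - 642γ^2 + 103041 - 92840 = 0, i.e. γ^4 - 642γ^2 + 10201 = 0. So γ is a root of x^4 - 642x^2 + 10201. This polynomial is irreducible over Q: it has no rational root (each ±√211 ± √110 is irrational), and any factorization into two quadratics over Q would force √(23210) ∈ Q (pairing opposite roots) or √211, √110 ∈ Q (other pairings), all impossible. Hence [Q(γ):Q] = 4 = [Q(√211, √110):Q], so Q(γ) = Q(√211, √110).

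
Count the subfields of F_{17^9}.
F_{17^9} has 3 subfields

The subfields of F_{p^n} are exactly the fields F_{p^d} for d | n (each is the fixed field of the unique index-d subgroup of Gal(F_{p^n}/F_p) ≅ Z/nZ). The divisors of n = 9 are {1, 3, 9}, giving 3 subfields: F_{17^1}, F_{17^3}, F_{17^9}.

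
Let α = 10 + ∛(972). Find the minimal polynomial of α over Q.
m_α(x) = x^3 - 30x^2 + 300x - 1972

Set β = α - 10 = ∛(972), so β^3 = 972. Then (α - 10)^3 - 972 = 0, i.e. α is a root of g(x) = (x - 10)^3 - 972 = x^3 - 30x^2 + 300x - 1972. Since g(x) = h(x - 10) where h(x) = x^3 - 972, and h is irreducible over Q (because 972 is not a perfect cube, so h has no rational root, and a monic cubic with no rational root is irreducible), g is also irreducible (irreducibility is preserved under the substitution x → x - 10). Hence m_α(x) = x^3 - 30x^2 + 300x - 1972.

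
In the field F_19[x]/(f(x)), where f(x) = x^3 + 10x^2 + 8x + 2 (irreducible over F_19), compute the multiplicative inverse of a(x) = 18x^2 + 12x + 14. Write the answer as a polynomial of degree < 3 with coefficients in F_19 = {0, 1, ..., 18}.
a(x)^(-1) ≡ x^2 + 4x + 4 (mod f(x))

Since f is irreducible over F_19, F_19[x]/(f) is a field and a(x) ≠ 0 has an inverse. Apply the extended Euclidean algorithm to f(x) and a(x) in F_19[x]: f(x) = (18x + 16)·a(x) + (x + 6);  a(x) = (18x + 18)·(x + 6) + (1). The last nonzero remainder is the constant 1 = gcd(f, a) in F_19. Back-substituting through the division chain expresses 1 = s(x)·a(x) + t(x)·f(x) with s(x) ≡ x^2 + 4x + 4 (mod f), so a(x)^(-1) ≡ s(x) = x^2 + 4x + 4 (mod f). Check: (18x^2 + 12x + 14)·(x^2 + 4x + 4) = 18x^4 + 8x^3 + x^2 + 9x + 18 ≡ 1 (mod x^3 + 10x^2 + 8x + 2).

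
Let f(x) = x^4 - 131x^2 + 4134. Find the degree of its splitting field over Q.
[K : Q] = 4

Solving the quadratic in x^2: x^2 = (131 ± √(131^2 - 4·4134))/2 = (131 ± √625)/2 = (131 ± 25)/2, giving x^2 = 78 or x^2 = 53. So f(x) = (x^2 - 78)(x^2 - 53) and the roots of f are ±√78, ±√53. Hence the splitting field is K = Q(√78, √53). Since 78 and 53 are distinct squarefree integers > 1, their product 4134 is not a perfect square, so √53 ∉ Q(√78). By the tower law [K:Q] = [Q(√78,√53):Q(√78)] · [Q(√78):Q] = 2 · 2 = 4.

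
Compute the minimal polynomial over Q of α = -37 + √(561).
m_α(x) = x^2 + 74x + 808

From α + 37 = √(561), squaring gives (α + 37)^2 = 561, i.e. α^2 + 74α + 1369 = 561, so α^2 + 74α + 808 = 0. The discriminant of x^2 + 74x + 808 is (74)^2 - 4·(808) = 5476 - 3232 = 2244, and 4·(561) is not a perfect square in Q since 561 is squarefree and ≠ 1. Hence x^2 + 74x + 808 is irreducible over Q and is the minimal polynomial of α.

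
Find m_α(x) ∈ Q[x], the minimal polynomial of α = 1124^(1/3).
m_α(x) = x^3 - 1124

α satisfies α^3 = 1124, so x^3 - 1124 annihilates α. By the rational root test, a rational root p/q (in lowest terms) of x^3 - 1124 would satisfy p^3 = 1124 q^3, forcing q = 1 and p^3 = 1124; but 1124 is not a perfect cube, contradiction. A monic cubic over Q with no rational root is irreducible (any nontrivial factorization would include a linear factor). Hence x^3 - 1124 is the minimal polynomial of α, and in particular [Q(α):Q] = 3.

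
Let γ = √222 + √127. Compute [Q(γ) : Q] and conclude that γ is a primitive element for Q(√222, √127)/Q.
[Q(γ) : Q] = 4 (equivalently, Q(γ) = Q(√222, √127))

Obviously Q(γ) ⊆ Q(√222, √127), and [Q(√222, √127):Q] = 4 (since 222, 127 are distinct squarefree integers > 1 with 28194 not a perfect square). To show equality we compute the minimal polynomial of γ. From γ = √222 + √127: γ^2 = 222 + 2√(28194) + 127 = 349 + 2√(28194), so γ^2 - 349 = 2√(28194); squaring, (γ^2 - 349)^2 = 4·28194, i.e. γ^4 - 698γ^2 + 121801 - 112776 = 0, i.e. γ^4 - 698γ^2 + 9025 = 0. So γ is a root of x^4 - 698x^2 + 9025. This polynomial is irreducible over Q: it has no rational root (each ±√222 ± √127 is irrational), and any factorization into two quadratics over Q would force √(28194) ∈ Q (pairing opposite roots) or √222, √127 ∈ Q (other pairings), all impossible. Hence [Q(γ):Q] = 4 = [Q(√222, √127):Q], so Q(γ) = Q(√222, √127).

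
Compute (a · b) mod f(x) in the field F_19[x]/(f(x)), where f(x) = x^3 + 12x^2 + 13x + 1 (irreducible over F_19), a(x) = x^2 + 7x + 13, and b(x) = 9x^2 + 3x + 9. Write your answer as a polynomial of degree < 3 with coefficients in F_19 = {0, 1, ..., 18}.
a · b ≡ 2x^2 + 12x + 7 (mod f(x))

Multiply in F_19[x]: a(x)·b(x) = (x^2 + 7x + 13)·(9x^2 + 3x + 9) = 9x^4 + 9x^3 + 14x^2 + 7x + 3. This has degree ≥ 3, so divide by f(x) over F_19: 9x^4 + 9x^3 + 14x^2 + 7x + 3 = (9x + 15)·(x^3 + 12x^2 + 13x + 1) + (2x^2 + 12x + 7). Hence a·b ≡ 2x^2 + 12x + 7 (mod f). (F_19[x]/(f) is a field with 19^3 = 6859 elements since f is irreducible of degree 3.)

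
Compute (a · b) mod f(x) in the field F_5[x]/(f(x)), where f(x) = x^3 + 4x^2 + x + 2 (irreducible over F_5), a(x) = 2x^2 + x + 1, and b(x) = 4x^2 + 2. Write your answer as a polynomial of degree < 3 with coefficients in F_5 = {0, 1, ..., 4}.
a · b ≡ 2x^2 + 4x + 3 (mod f(x))

Multiply in F_5[x]: a(x)·b(x) = (2x^2 + x + 1)·(4x^2 + 2) = 3x^4 + 4x^3 + 3x^2 + 2x + 2. This has degree ≥ 3, so divide by f(x) over F_5: 3x^4 + 4x^3 + 3x^2 + 2x + 2 = (3x + 2)·(x^3 + 4x^2 + x + 2) + (2x^2 + 4x + 3). Hence a·b ≡ 2x^2 + 4x + 3 (mod f). (F_5[x]/(f) is a field with 5^3 = 125 elements since f is irreducible of degree 3.)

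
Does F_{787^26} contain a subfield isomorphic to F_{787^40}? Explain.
No: F_{787^40} is not a subfield of F_{787^26}

F_{p^m} embeds in F_{p^n} iff m | n. Here 40 ∤ 26 (since 26 = 0·40 + 26 with remainder 26 ≠ 0), so F_{787^40} is not a subfield of F_{787^26}. Equivalently: if it were, the tower law would give 40 = [F_{787^40}:F_787] dividing [F_{787^26}:F_787] = 26, contradiction.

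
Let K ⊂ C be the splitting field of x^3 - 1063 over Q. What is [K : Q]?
[K : Q] = 6

The roots of x^3 - 1063 are ∛1063, ω∛1063, ω^2∛1063 where ω = e^(2πi/3) is a primitive cube root of unity, so K = Q(∛1063, ω). Now [Q(∛1063):Q] = 3 (since 1063 is not a perfect cube, x^3 - 1063 is irreducible) and [Q(ω):Q] = 2. Both 2 and 3 divide [K:Q], and [K:Q] ≤ 3·2 = 6, so [K:Q] = 6. (Equivalently: Q(∛1063) ⊂ R but ω ∉ R, so [K : Q(∛1063)] = 2.)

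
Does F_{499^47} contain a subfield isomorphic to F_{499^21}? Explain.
No: F_{499^21} is not a subfield of F_{499^47}

F_{p^m} embeds in F_{p^n} iff m | n. Here 21 ∤ 47 (since 47 = 2·21 + 5 with remainder 5 ≠ 0), so F_{499^21} is not a subfield of F_{499^47}. Equivalently: if it were, the tower law would give 21 = [F_{499^21}:F_499] dividing [F_{499^47}:F_499] = 47, contradiction.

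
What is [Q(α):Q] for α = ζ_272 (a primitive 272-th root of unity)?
[Q(α):Q] = 128

The minimal polynomial of ζ_272 over Q is the 272-th cyclotomic polynomial Φ_272(x), which is irreducible over Q and has degree φ(272) = 128. Hence [Q(α):Q] = φ(272) = 128.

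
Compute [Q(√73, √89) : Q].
[Q(√73, √89) : Q] = 4

[Q(√73):Q] = 2 (min poly x^2 - 73, irreducible since 73 is squarefree > 1). For the top step, suppose √89 ∈ Q(√73), say √89 = c + d√73 with c, d ∈ Q. Squaring: 89 = c^2 + 73d^2 + 2cd√73. Since √73 ∉ Q this forces 2cd = 0. If d = 0 then √89 = c ∈ Q, contradicting 89 squarefree > 1. If c = 0 then 89 = 73d^2, so 73·89 = (73d)^2 is a perfect square in Q — but 73·89 = 6497 is not a perfect square (since 73 and 89 are distinct squarefree integers). Contradiction. Hence √89 ∉ Q(√73), so x^2 - 89 stays irreducible over Q(√73) and [Q(√73, √89) : Q(√73)] = 2. By the tower law, [Q(√73, √89) : Q] = 2 · 2 = 4.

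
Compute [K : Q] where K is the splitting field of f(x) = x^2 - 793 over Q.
[K : Q] = 2

f(x) = x^2 - 793 factors as (x - √793)(x + √793). The splitting field is K = Q(√793). Since 793 is squarefree and > 1, it is not a perfect square, so x^2 - 793 is irreducible over Q and [Q(√793) : Q] = 2. Hence [K : Q] = 2.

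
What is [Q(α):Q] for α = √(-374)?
[Q(α):Q] = 2

[Q(α):Q] equals the degree of the minimal polynomial of α. Here α^2 = -374 and x^2 + 374 is irreducible (d = -374 is squarefree, ≠ 1, hence not a square), so deg(m_α) = 2. Thus [Q(α):Q] = 2.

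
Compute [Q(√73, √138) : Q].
[Q(√73, √138) : Q] = 4

[Q(√73):Q] = 2 (min poly x^2 - 73, irreducible since 73 is squarefree > 1). For the top step, suppose √138 ∈ Q(√73), say √138 = c + d√73 with c, d ∈ Q. Squaring: 138 = c^2 + 73d^2 + 2cd√73. Since √73 ∉ Q this forces 2cd = 0. If d = 0 then √138 = c ∈ Q, contradicting 138 squarefree > 1. If c = 0 then 138 = 73d^2, so 73·138 = (73d)^2 is a perfect square in Q — but 73·138 = 10074 is not a perfect square (since 73 and 138 are distinct squarefree integers). Contradiction. Hence √138 ∉ Q(√73), so x^2 - 138 stays irreducible over Q(√73) and [Q(√73, √138) : Q(√73)] = 2. By the tower law, [Q(√73, √138) : Q] = 2 · 2 = 4.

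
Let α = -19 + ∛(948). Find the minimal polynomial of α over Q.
m_α(x) = x^3 + 57x^2 + 1083x + 5911

Set β = α + 19 = ∛(948), so β^3 = 948. Then (α + 19)^3 - 948 = 0, i.e. α is a root of g(x) = (x + 19)^3 - 948 = x^3 + 57x^2 + 1083x + 5911. Since g(x) = h(x + 19) where h(x) = x^3 - 948, and h is irreducible over Q (because 948 is not a perfect cube, so h has no rational root, and a monic cubic with no rational root is irreducible), g is also irreducible (irreducibility is preserved under the substitution x → x + 19). Hence m_α(x) = x^3 + 57x^2 + 1083x + 5911.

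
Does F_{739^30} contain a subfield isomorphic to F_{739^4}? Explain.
No: F_{739^4} is not a subfield of F_{739^30}

F_{p^m} embeds in F_{p^n} iff m | n. Here 4 ∤ 30 (since 30 = 7·4 + 2 with remainder 2 ≠ 0), so F_{739^4} is not a subfield of F_{739^30}. Equivalently: if it were, the tower law would give 4 = [F_{739^4}:F_739] dividing [F_{739^30}:F_739] = 30, contradiction.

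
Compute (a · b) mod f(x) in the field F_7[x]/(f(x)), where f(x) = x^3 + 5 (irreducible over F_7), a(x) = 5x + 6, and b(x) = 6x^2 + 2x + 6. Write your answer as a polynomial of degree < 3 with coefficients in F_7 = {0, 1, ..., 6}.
a · b ≡ 4x^2 + 5 (mod f(x))

Multiply in F_7[x]: a(x)·b(x) = (5x + 6)·(6x^2 + 2x + 6) = 2x^3 + 4x^2 + 1. This has degree ≥ 3, so divide by f(x) over F_7: 2x^3 + 4x^2 + 1 = (2)·(x^3 + 5) + (4x^2 + 5). Hence a·b ≡ 4x^2 + 5 (mod f). (F_7[x]/(f) is a field with 7^3 = 343 elements since f is irreducible of degree 3.)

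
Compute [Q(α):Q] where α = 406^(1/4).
[Q(α):Q] = 4

α is a root of x^4 - 406. By Eisenstein's criterion at the prime p = 2 (which divides the constant term 406 but p^2 = 4 does not, since 406 is squarefree), x^4 - 406 is irreducible over Q. Hence [Q(α):Q] = 4.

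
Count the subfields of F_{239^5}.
F_{239^5} has 2 subfields

The subfields of F_{p^n} are exactly the fields F_{p^d} for d | n (each is the fixed field of the unique index-d subgroup of Gal(F_{p^n}/F_p) ≅ Z/nZ). The divisors of n = 5 are {1, 5}, giving 2 subfields: F_{239^1}, F_{239^5}.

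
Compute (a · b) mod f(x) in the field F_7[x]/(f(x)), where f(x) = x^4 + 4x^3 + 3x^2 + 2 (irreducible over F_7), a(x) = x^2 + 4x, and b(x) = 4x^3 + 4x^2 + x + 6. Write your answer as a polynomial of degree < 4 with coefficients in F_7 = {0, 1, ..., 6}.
a · b ≡ 3x^3 + 5x^2 + 2x + 6 (mod f(x))

Multiply in F_7[x]: a(x)·b(x) = (x^2 + 4x)·(4x^3 + 4x^2 + x + 6) = 4x^5 + 6x^4 + 3x^3 + 3x^2 + 3x. This has degree ≥ 4, so divide by f(x) over F_7: 4x^5 + 6x^4 + 3x^3 + 3x^2 + 3x = (4x + 4)·(x^4 + 4x^3 + 3x^2 + 2) + (3x^3 + 5x^2 + 2x + 6). Hence a·b ≡ 3x^3 + 5x^2 + 2x + 6 (mod f). (F_7[x]/(f) is a field with 7^4 = 2401 elements since f is irreducible of degree 4.)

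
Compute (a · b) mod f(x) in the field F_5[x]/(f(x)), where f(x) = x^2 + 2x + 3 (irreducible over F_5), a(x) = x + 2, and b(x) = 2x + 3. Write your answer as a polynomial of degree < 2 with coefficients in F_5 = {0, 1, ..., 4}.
a · b ≡ 3x (mod f(x))

Multiply in F_5[x]: a(x)·b(x) = (x + 2)·(2x + 3) = 2x^2 + 2x + 1. This has degree ≥ 2, so divide by f(x) over F_5: 2x^2 + 2x + 1 = (2)·(x^2 + 2x + 3) + (3x). Hence a·b ≡ 3x (mod f). (F_5[x]/(f) is a field with 5^2 = 25 elements since f is irreducible of degree 2.)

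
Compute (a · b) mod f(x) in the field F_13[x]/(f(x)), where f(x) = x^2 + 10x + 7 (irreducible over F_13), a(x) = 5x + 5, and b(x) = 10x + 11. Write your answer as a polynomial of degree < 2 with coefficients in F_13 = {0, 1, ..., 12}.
a · b ≡ 8x + 4 (mod f(x))

Multiply in F_13[x]: a(x)·b(x) = (5x + 5)·(10x + 11) = 11x^2 + x + 3. This has degree ≥ 2, so divide by f(x) over F_13: 11x^2 + x + 3 = (11)·(x^2 + 10x + 7) + (8x + 4). Hence a·b ≡ 8x + 4 (mod f). (F_13[x]/(f) is a field with 13^2 = 169 elements since f is irreducible of degree 2.)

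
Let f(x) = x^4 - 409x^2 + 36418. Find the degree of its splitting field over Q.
[K : Q] = 4

Solving the quadratic in x^2: x^2 = (409 ± √(409^2 - 4·36418))/2 = (409 ± √21609)/2 = (409 ± 147)/2, giving x^2 = 131 or x^2 = 278. So f(x) = (x^2 - 131)(x^2 - 278) and the roots of f are ±√131, ±√278. Hence the splitting field is K = Q(√131, √278). Since 131 and 278 are distinct squarefree integers > 1, their product 36418 is not a perfect square, so √278 ∉ Q(√131). By the tower law [K:Q] = [Q(√131,√278):Q(√131)] · [Q(√131):Q] = 2 · 2 = 4.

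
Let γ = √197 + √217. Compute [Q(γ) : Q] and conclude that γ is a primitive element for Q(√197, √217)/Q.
[Q(γ) : Q] = 4 (equivalently, Q(γ) = Q(√197, √217))

Obviously Q(γ) ⊆ Q(√197, √217), and [Q(√197, √217):Q] = 4 (since 197, 217 are distinct squarefree integers > 1 with 42749 not a perfect square). To show equality we compute the minimal polynomial of γ. From γ = √197 + √217: γ^2 = 197 + 2√(42749) + 217 = 414 + 2√(42749), so γ^2 - 414 = 2√(42749); squaring, (γ^2 - 414)^2 = 4·42749, i.e. γ^4 - 828γ^2 + 171396 - 170996 = 0, i.e. γ^4 - 828γ^2 + 400 = 0. So γ is a root of x^4 - 828x^2 + 400. This polynomial is irreducible over Q: it has no rational root (each ±√197 ± √217 is irrational), and any factorization into two quadratics over Q would force √(42749) ∈ Q (pairing opposite roots) or √197, √217 ∈ Q (other pairings), all impossible. Hence [Q(γ):Q] = 4 = [Q(√197, √217):Q], so Q(γ) = Q(√197, √217).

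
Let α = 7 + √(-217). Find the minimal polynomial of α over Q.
m_α(x) = x^2 - 14x + 266

From α - 7 = √(-217), squaring gives (α - 7)^2 = -217, i.e. α^2 - 14α + 49 = -217, so α^2 - 14α + 266 = 0. The discriminant of x^2 - 14x + 266 is (-14)^2 - 4·(266) = 196 - 1064 = -868, and 4·(-217) is not a perfect square in Q since -217 is squarefree and ≠ 1. Hence x^2 - 14x + 266 is irreducible over Q and is the minimal polynomial of α.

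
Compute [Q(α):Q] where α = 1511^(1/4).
[Q(α):Q] = 4

α is a root of x^4 - 1511. By Eisenstein's criterion at the prime p = 1511 (which divides the constant term 1511 but p^2 = 2283121 does not, since 1511 is squarefree), x^4 - 1511 is irreducible over Q. Hence [Q(α):Q] = 4.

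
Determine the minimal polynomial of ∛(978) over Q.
m_α(x) = x^3 - 978

α satisfies α^3 = 978, so x^3 - 978 annihilates α. By the rational root test, a rational root p/q (in lowest terms) of x^3 - 978 would satisfy p^3 = 978 q^3, forcing q = 1 and p^3 = 978; but 978 is not a perfect cube, contradiction. A monic cubic over Q with no rational root is irreducible (any nontrivial factorization would include a linear factor). Hence x^3 - 978 is the minimal polynomial of α, and in particular [Q(α):Q] = 3.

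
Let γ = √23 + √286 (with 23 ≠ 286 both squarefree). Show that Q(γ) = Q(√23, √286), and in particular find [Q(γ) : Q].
[Q(γ) : Q] = 4 (equivalently, Q(γ) = Q(√23, √286))

Obviously Q(γ) ⊆ Q(√23, √286), and [Q(√23, √286):Q] = 4 (since 23, 286 are distinct squarefree integers > 1 with 6578 not a perfect square). To show equality we compute the minimal polynomial of γ. From γ = √23 + √286: γ^2 = 23 + 2√(6578) + 286 = 309 + 2√(6578), so γ^2 - 309 = 2√(6578); squaring, (γ^2 - 309)^2 = 4·6578, i.e. γ^4 - 618γ^2 + 95481 - 26312 = 0, i.e. γ^4 - 618γ^2 + 69169 = 0. So γ is a root of x^4 - 618x^2 + 69169. This polynomial is irreducible over Q: it has no rational root (each ±√23 ± √286 is irrational), and any factorization into two quadratics over Q would force √(6578) ∈ Q (pairing opposite roots) or √23, √286 ∈ Q (other pairings), all impossible. Hence [Q(γ):Q] = 4 = [Q(√23, √286):Q], so Q(γ) = Q(√23, √286).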